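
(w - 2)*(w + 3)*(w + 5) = w^3 + 6*w^2 - w - 30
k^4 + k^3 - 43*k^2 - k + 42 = (k - 6)*(k - 1)*(k + 1)*(k + 7)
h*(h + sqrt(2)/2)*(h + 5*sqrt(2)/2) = h^3 + 3*sqrt(2)*h^2 + 5*h/2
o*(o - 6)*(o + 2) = o^3 - 4*o^2 - 12*o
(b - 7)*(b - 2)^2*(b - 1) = b^4 - 12*b^3 + 43*b^2 - 60*b + 28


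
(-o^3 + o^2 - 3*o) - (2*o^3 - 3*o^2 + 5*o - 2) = -3*o^3 + 4*o^2 - 8*o + 2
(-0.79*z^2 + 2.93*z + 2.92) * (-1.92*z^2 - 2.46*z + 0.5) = 1.5168*z^4 - 3.6822*z^3 - 13.2092*z^2 - 5.7182*z + 1.46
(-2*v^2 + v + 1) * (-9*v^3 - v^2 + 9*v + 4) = 18*v^5 - 7*v^4 - 28*v^3 + 13*v + 4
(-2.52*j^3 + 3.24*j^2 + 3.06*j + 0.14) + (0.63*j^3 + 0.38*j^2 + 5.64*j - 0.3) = -1.89*j^3 + 3.62*j^2 + 8.7*j - 0.16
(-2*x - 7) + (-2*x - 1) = -4*x - 8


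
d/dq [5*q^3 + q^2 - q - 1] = 15*q^2 + 2*q - 1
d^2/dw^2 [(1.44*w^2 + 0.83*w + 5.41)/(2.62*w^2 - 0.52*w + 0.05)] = (15.318616*w^3 + 221.686584*w^2 - 44.875884*w + 1.558668)/(17.984728*w^6 - 10.708464*w^5 + 3.155004*w^4 - 0.549328*w^3 + 0.06021*w^2 - 0.0039*w + 0.000125)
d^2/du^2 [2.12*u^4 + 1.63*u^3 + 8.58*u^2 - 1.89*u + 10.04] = 25.44*u^2 + 9.78*u + 17.16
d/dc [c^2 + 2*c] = 2*c + 2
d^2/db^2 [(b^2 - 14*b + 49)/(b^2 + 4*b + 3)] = 4*(-9*b^3 + 69*b^2 + 357*b + 407)/(b^6 + 12*b^5 + 57*b^4 + 136*b^3 + 171*b^2 + 108*b + 27)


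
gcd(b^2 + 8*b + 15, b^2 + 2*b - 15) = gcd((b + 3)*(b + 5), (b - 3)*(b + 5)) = b + 5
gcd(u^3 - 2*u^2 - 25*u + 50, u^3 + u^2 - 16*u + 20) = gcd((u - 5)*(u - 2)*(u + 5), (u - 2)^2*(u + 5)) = u^2 + 3*u - 10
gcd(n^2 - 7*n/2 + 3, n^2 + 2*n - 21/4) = n - 3/2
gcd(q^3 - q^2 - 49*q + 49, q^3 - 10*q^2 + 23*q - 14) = q^2 - 8*q + 7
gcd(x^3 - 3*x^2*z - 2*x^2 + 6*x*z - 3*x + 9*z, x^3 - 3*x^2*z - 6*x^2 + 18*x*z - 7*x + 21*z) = x^2 - 3*x*z + x - 3*z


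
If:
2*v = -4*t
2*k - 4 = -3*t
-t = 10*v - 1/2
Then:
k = 155/76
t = -1/38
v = 1/19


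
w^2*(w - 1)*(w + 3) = w^4 + 2*w^3 - 3*w^2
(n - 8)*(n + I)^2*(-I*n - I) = -I*n^4 + 2*n^3 + 7*I*n^3 - 14*n^2 + 9*I*n^2 - 16*n - 7*I*n - 8*I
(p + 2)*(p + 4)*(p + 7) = p^3 + 13*p^2 + 50*p + 56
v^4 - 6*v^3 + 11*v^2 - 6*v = v*(v - 3)*(v - 2)*(v - 1)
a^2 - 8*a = a*(a - 8)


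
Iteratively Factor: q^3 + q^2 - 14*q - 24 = (q + 2)*(q^2 - q - 12) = (q - 4)*(q + 2)*(q + 3)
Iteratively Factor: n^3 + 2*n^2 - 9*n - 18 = (n - 3)*(n^2 + 5*n + 6) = (n - 3)*(n + 3)*(n + 2)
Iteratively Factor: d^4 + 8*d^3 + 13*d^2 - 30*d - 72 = (d - 2)*(d^3 + 10*d^2 + 33*d + 36) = (d - 2)*(d + 3)*(d^2 + 7*d + 12) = (d - 2)*(d + 3)^2*(d + 4)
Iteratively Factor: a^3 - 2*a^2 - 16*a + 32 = (a + 4)*(a^2 - 6*a + 8) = (a - 2)*(a + 4)*(a - 4)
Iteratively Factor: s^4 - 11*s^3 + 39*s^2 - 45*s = (s - 3)*(s^3 - 8*s^2 + 15*s) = (s - 3)^2*(s^2 - 5*s) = (s - 5)*(s - 3)^2*(s)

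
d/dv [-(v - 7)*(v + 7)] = -2*v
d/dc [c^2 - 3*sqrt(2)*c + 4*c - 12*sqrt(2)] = 2*c - 3*sqrt(2) + 4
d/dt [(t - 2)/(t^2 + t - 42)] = (t^2 + t - (t - 2)*(2*t + 1) - 42)/(t^2 + t - 42)^2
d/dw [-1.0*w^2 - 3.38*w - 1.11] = -2.0*w - 3.38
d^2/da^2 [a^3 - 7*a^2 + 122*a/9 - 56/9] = 6*a - 14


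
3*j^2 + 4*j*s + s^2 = (j + s)*(3*j + s)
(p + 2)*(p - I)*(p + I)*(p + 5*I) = p^4 + 2*p^3 + 5*I*p^3 + p^2 + 10*I*p^2 + 2*p + 5*I*p + 10*I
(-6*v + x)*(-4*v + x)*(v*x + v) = 24*v^3*x + 24*v^3 - 10*v^2*x^2 - 10*v^2*x + v*x^3 + v*x^2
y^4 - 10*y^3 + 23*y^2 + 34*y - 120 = (y - 5)*(y - 4)*(y - 3)*(y + 2)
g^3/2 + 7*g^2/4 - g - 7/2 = (g/2 + sqrt(2)/2)*(g + 7/2)*(g - sqrt(2))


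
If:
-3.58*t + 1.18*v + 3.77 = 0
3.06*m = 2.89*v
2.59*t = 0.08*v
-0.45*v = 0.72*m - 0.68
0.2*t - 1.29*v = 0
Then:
No Solution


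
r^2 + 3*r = r*(r + 3)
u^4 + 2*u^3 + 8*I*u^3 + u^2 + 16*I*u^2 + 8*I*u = u*(u + 8*I)*(-I*u - I)*(I*u + I)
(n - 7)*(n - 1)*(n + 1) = n^3 - 7*n^2 - n + 7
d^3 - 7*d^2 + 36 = (d - 6)*(d - 3)*(d + 2)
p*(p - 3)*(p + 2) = p^3 - p^2 - 6*p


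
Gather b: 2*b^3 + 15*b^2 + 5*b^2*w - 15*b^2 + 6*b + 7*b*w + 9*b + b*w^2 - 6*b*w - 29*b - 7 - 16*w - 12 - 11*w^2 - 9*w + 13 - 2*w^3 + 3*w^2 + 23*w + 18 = 2*b^3 + 5*b^2*w + b*(w^2 + w - 14) - 2*w^3 - 8*w^2 - 2*w + 12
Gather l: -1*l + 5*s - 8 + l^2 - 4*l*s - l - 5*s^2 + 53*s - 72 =l^2 + l*(-4*s - 2) - 5*s^2 + 58*s - 80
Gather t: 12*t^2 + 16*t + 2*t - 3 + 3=12*t^2 + 18*t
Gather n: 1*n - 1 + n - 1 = 2*n - 2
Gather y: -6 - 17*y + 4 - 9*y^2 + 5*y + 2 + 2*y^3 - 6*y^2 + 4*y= 2*y^3 - 15*y^2 - 8*y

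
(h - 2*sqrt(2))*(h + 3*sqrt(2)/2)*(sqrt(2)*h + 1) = sqrt(2)*h^3 - 13*sqrt(2)*h/2 - 6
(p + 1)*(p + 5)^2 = p^3 + 11*p^2 + 35*p + 25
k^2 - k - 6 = (k - 3)*(k + 2)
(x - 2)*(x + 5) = x^2 + 3*x - 10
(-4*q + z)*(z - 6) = -4*q*z + 24*q + z^2 - 6*z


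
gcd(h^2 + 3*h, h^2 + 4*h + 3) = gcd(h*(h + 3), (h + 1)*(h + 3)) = h + 3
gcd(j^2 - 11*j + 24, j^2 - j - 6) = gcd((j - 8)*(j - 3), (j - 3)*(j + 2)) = j - 3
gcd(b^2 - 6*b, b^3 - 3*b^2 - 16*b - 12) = b - 6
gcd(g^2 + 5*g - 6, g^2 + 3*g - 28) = 1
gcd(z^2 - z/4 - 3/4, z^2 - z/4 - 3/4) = z^2 - z/4 - 3/4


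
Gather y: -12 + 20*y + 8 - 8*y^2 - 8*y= -8*y^2 + 12*y - 4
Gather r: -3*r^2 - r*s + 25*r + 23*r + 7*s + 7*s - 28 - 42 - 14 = -3*r^2 + r*(48 - s) + 14*s - 84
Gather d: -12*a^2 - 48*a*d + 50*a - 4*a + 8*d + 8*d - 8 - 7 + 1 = -12*a^2 + 46*a + d*(16 - 48*a) - 14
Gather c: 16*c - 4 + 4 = 16*c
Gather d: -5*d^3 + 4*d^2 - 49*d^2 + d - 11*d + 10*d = -5*d^3 - 45*d^2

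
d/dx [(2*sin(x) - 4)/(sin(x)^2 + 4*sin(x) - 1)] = 2*(4*sin(x) + cos(x)^2 + 6)*cos(x)/(4*sin(x) - cos(x)^2)^2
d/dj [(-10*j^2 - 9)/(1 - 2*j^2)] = -56*j/(2*j^2 - 1)^2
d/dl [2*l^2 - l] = 4*l - 1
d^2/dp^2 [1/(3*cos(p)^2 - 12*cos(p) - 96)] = (4*sin(p)^4 - 146*sin(p)^2 - 113*cos(p) - 3*cos(3*p) + 46)/(3*(sin(p)^2 + 4*cos(p) + 31)^3)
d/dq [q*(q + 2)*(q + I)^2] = (q + I)*(2*q*(q + 2) + q*(q + I) + (q + 2)*(q + I))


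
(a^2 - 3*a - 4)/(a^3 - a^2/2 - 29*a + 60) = 2*(a + 1)/(2*a^2 + 7*a - 30)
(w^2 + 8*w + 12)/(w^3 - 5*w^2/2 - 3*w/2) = 2*(w^2 + 8*w + 12)/(w*(2*w^2 - 5*w - 3))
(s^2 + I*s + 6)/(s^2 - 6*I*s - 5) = (s^2 + I*s + 6)/(s^2 - 6*I*s - 5)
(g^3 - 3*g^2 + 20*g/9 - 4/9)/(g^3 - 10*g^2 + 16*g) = (g^2 - g + 2/9)/(g*(g - 8))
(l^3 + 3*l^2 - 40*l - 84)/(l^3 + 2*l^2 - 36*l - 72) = (l + 7)/(l + 6)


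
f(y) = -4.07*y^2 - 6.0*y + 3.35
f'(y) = -8.14*y - 6.0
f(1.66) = -17.83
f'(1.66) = -19.51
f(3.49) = -67.16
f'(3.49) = -34.41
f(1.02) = -7.00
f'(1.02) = -14.30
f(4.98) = -127.47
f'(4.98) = -46.54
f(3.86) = -80.45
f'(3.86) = -37.42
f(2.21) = -29.79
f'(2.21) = -23.99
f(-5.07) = -70.85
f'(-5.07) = 35.27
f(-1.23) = 4.57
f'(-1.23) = 4.01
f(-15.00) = -822.40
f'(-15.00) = 116.10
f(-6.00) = -107.17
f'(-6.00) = 42.84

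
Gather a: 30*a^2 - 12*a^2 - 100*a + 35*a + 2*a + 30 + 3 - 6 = 18*a^2 - 63*a + 27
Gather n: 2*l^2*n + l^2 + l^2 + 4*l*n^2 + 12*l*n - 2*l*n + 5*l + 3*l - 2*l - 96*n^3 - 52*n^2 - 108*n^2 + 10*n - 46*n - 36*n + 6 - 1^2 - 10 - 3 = 2*l^2 + 6*l - 96*n^3 + n^2*(4*l - 160) + n*(2*l^2 + 10*l - 72) - 8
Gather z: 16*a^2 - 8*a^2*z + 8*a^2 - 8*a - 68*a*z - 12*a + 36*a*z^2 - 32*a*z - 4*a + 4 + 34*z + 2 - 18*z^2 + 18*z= 24*a^2 - 24*a + z^2*(36*a - 18) + z*(-8*a^2 - 100*a + 52) + 6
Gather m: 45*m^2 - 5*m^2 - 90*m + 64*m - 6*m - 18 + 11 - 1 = 40*m^2 - 32*m - 8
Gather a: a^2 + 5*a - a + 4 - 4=a^2 + 4*a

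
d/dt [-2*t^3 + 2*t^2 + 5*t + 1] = -6*t^2 + 4*t + 5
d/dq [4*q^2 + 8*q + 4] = 8*q + 8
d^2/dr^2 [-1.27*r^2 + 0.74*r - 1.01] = -2.54000000000000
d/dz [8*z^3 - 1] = 24*z^2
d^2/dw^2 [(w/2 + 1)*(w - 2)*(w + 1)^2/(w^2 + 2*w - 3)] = (w^6 + 6*w^5 + 3*w^4 - 36*w^3 - 21*w^2 - 42*w - 103)/(w^6 + 6*w^5 + 3*w^4 - 28*w^3 - 9*w^2 + 54*w - 27)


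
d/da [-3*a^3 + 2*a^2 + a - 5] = -9*a^2 + 4*a + 1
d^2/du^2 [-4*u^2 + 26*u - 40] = -8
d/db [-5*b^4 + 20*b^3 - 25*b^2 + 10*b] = -20*b^3 + 60*b^2 - 50*b + 10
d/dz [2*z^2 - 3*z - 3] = 4*z - 3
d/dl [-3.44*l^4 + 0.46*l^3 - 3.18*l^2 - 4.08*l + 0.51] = -13.76*l^3 + 1.38*l^2 - 6.36*l - 4.08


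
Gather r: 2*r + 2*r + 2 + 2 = 4*r + 4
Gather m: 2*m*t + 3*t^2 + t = 2*m*t + 3*t^2 + t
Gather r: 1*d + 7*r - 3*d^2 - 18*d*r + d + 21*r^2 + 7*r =-3*d^2 + 2*d + 21*r^2 + r*(14 - 18*d)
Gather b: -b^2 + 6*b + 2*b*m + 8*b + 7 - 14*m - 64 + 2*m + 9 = -b^2 + b*(2*m + 14) - 12*m - 48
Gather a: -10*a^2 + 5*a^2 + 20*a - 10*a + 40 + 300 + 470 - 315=-5*a^2 + 10*a + 495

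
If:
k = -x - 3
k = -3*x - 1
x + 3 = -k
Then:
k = -4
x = 1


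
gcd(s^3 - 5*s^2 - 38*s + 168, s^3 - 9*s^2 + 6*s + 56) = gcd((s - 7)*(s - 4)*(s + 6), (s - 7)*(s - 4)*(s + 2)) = s^2 - 11*s + 28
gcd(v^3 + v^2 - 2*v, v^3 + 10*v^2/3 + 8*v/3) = v^2 + 2*v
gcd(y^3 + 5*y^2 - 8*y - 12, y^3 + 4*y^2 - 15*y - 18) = y^2 + 7*y + 6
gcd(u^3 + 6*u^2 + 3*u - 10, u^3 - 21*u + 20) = u^2 + 4*u - 5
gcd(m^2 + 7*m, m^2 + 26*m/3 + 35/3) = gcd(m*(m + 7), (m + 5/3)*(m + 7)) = m + 7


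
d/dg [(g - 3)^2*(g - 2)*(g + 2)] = 4*g^3 - 18*g^2 + 10*g + 24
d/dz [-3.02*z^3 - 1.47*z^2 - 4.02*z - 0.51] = -9.06*z^2 - 2.94*z - 4.02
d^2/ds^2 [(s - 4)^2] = 2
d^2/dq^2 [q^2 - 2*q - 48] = 2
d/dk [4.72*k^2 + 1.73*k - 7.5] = 9.44*k + 1.73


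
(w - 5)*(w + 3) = w^2 - 2*w - 15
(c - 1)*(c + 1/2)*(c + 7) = c^3 + 13*c^2/2 - 4*c - 7/2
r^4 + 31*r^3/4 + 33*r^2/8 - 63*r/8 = r*(r - 3/4)*(r + 3/2)*(r + 7)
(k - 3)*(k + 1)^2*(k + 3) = k^4 + 2*k^3 - 8*k^2 - 18*k - 9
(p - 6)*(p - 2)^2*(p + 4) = p^4 - 6*p^3 - 12*p^2 + 88*p - 96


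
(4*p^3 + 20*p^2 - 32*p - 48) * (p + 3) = 4*p^4 + 32*p^3 + 28*p^2 - 144*p - 144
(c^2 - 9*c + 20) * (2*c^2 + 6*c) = 2*c^4 - 12*c^3 - 14*c^2 + 120*c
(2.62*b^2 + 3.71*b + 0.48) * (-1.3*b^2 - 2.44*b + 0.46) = -3.406*b^4 - 11.2158*b^3 - 8.4712*b^2 + 0.5354*b + 0.2208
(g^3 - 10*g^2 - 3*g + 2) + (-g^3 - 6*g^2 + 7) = -16*g^2 - 3*g + 9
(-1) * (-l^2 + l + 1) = l^2 - l - 1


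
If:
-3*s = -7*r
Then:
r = 3*s/7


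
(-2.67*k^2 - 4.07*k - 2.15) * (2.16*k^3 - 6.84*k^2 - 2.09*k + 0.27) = -5.7672*k^5 + 9.4716*k^4 + 28.7751*k^3 + 22.4914*k^2 + 3.3946*k - 0.5805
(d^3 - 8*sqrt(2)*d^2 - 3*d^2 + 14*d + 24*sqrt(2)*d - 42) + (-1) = d^3 - 8*sqrt(2)*d^2 - 3*d^2 + 14*d + 24*sqrt(2)*d - 43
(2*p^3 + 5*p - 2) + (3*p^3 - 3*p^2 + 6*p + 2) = 5*p^3 - 3*p^2 + 11*p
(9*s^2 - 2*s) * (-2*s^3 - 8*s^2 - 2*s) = -18*s^5 - 68*s^4 - 2*s^3 + 4*s^2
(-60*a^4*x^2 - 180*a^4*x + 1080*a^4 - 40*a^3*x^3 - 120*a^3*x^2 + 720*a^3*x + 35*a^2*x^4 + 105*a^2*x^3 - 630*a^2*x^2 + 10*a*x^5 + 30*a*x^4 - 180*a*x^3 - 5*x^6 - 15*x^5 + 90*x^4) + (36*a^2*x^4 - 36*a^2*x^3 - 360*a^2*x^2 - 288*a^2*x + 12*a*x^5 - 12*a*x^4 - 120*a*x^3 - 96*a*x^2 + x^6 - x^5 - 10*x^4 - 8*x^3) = -60*a^4*x^2 - 180*a^4*x + 1080*a^4 - 40*a^3*x^3 - 120*a^3*x^2 + 720*a^3*x + 71*a^2*x^4 + 69*a^2*x^3 - 990*a^2*x^2 - 288*a^2*x + 22*a*x^5 + 18*a*x^4 - 300*a*x^3 - 96*a*x^2 - 4*x^6 - 16*x^5 + 80*x^4 - 8*x^3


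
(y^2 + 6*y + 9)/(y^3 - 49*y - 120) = (y + 3)/(y^2 - 3*y - 40)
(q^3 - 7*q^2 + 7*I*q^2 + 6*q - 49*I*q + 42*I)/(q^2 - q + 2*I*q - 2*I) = (q^2 + q*(-6 + 7*I) - 42*I)/(q + 2*I)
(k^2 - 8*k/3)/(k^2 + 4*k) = (k - 8/3)/(k + 4)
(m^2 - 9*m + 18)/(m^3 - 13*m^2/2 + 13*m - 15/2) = 2*(m - 6)/(2*m^2 - 7*m + 5)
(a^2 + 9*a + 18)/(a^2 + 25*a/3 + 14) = 3*(a + 3)/(3*a + 7)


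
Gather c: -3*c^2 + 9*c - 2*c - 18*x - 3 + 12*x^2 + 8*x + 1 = -3*c^2 + 7*c + 12*x^2 - 10*x - 2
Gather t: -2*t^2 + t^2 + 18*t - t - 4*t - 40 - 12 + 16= -t^2 + 13*t - 36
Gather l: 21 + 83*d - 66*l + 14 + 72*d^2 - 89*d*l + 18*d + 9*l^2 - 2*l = 72*d^2 + 101*d + 9*l^2 + l*(-89*d - 68) + 35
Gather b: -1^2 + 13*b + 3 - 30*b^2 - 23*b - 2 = -30*b^2 - 10*b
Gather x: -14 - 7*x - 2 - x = -8*x - 16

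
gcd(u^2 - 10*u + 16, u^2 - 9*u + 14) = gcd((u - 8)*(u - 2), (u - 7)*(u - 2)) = u - 2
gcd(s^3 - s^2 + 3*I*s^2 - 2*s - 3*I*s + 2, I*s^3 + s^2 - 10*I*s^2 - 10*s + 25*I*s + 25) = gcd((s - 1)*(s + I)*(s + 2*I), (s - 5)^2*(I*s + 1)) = 1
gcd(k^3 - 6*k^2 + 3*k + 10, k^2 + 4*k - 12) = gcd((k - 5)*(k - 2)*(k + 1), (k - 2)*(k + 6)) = k - 2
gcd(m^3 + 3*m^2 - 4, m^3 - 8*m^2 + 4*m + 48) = m + 2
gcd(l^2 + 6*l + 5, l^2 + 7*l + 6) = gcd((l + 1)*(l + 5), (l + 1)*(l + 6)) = l + 1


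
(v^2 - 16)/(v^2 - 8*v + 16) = (v + 4)/(v - 4)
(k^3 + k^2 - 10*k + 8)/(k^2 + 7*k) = (k^3 + k^2 - 10*k + 8)/(k*(k + 7))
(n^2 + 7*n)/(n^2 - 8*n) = (n + 7)/(n - 8)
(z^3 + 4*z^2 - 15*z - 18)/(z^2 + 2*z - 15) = (z^2 + 7*z + 6)/(z + 5)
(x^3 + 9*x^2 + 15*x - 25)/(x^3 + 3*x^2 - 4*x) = (x^2 + 10*x + 25)/(x*(x + 4))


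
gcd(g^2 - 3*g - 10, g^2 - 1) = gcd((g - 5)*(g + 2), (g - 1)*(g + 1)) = 1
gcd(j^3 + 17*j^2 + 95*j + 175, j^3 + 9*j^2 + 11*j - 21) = j + 7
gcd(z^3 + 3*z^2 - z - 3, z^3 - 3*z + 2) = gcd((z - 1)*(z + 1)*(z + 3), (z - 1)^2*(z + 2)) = z - 1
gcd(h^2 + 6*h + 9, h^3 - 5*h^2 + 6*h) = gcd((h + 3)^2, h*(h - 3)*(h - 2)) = 1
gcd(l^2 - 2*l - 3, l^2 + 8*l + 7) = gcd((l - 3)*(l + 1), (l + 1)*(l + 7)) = l + 1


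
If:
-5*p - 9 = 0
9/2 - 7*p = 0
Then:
No Solution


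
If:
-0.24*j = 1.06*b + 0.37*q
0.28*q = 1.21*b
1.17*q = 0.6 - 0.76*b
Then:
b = 0.10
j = -1.14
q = 0.45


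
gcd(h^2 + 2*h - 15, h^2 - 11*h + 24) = h - 3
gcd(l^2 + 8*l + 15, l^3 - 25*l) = l + 5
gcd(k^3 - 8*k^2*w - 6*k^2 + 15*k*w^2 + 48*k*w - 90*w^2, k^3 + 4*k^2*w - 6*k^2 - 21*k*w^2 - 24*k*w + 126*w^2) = -k^2 + 3*k*w + 6*k - 18*w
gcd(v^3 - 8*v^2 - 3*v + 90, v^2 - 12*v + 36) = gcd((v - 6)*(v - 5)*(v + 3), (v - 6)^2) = v - 6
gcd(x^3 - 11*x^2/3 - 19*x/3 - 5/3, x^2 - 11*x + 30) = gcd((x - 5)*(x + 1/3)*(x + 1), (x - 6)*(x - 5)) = x - 5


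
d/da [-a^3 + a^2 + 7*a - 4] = -3*a^2 + 2*a + 7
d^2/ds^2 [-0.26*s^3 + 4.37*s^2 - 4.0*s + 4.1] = 8.74 - 1.56*s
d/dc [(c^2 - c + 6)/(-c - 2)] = (-c^2 - 4*c + 8)/(c^2 + 4*c + 4)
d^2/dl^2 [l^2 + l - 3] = 2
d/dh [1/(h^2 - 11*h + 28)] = (11 - 2*h)/(h^2 - 11*h + 28)^2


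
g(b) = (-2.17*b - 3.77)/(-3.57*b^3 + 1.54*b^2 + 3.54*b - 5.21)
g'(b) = (-2.17*b - 3.77)*(10.71*b^2 - 3.08*b - 3.54)/(-3.57*b^3 + 1.54*b^2 + 3.54*b - 5.21)^2 - 2.17/(-3.57*b^3 + 1.54*b^2 + 3.54*b - 5.21) = (-15.4938*b^3 - 37.0349*b^2 + 11.6116*b + 24.6515)/(12.7449*b^6 - 10.9956*b^5 - 22.904*b^4 + 48.1026*b^3 - 3.5152*b^2 - 36.8868*b + 27.1441)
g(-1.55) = -0.06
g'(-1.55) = -0.62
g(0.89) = 1.70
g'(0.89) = -0.47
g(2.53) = 0.21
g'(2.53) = -0.22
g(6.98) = 0.02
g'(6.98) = -0.01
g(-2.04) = 0.03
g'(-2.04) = -0.04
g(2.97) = 0.14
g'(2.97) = -0.12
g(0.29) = 1.06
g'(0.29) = 1.43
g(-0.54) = 0.43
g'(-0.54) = 0.27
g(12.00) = 0.01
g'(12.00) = -0.00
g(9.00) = 0.01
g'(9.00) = -0.00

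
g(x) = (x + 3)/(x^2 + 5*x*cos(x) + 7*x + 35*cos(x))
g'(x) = (x + 3)*(5*x*sin(x) - 2*x + 35*sin(x) - 5*cos(x) - 7)/(x^2 + 5*x*cos(x) + 7*x + 35*cos(x))^2 + 1/(x^2 + 5*x*cos(x) + 7*x + 35*cos(x)) = (5*x^2*sin(x) - x^2 + 50*x*sin(x) - 6*x + 105*sin(x) + 20*cos(x) - 21)/((x + 7)^2*(x + 5*cos(x))^2)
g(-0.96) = 0.18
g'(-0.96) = -0.42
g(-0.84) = 0.14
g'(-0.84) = -0.22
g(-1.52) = -0.21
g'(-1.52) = -1.11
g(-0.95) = 0.17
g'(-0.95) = -0.39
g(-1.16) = 0.38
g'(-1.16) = -2.37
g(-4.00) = 0.05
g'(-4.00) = -0.08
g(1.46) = 0.26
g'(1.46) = 0.54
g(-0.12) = 0.09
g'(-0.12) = -0.01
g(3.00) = -0.31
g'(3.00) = -0.07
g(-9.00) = -0.22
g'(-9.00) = -0.12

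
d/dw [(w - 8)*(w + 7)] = 2*w - 1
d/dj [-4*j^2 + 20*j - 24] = 20 - 8*j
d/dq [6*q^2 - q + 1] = 12*q - 1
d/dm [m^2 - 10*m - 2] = 2*m - 10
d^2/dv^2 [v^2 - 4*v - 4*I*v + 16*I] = 2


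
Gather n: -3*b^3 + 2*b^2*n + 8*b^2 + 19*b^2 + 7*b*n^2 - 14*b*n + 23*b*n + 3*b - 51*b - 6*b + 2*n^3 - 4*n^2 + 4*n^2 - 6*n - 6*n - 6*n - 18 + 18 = -3*b^3 + 27*b^2 + 7*b*n^2 - 54*b + 2*n^3 + n*(2*b^2 + 9*b - 18)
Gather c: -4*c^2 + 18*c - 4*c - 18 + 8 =-4*c^2 + 14*c - 10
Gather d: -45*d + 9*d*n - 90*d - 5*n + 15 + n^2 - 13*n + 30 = d*(9*n - 135) + n^2 - 18*n + 45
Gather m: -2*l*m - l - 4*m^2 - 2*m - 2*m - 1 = -l - 4*m^2 + m*(-2*l - 4) - 1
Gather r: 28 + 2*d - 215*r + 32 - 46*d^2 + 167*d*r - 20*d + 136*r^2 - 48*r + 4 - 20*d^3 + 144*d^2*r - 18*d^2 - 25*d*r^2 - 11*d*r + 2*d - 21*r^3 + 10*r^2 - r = -20*d^3 - 64*d^2 - 16*d - 21*r^3 + r^2*(146 - 25*d) + r*(144*d^2 + 156*d - 264) + 64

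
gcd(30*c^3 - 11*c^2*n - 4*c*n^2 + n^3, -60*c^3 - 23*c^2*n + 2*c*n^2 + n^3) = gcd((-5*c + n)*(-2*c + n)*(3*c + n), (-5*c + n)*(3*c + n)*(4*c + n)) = 15*c^2 + 2*c*n - n^2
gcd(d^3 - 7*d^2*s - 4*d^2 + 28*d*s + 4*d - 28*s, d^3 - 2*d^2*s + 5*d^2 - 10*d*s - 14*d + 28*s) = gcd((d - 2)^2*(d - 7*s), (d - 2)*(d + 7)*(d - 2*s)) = d - 2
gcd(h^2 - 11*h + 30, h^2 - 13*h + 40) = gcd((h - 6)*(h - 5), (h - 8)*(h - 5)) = h - 5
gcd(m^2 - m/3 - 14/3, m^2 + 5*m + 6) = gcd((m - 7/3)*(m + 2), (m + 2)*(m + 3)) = m + 2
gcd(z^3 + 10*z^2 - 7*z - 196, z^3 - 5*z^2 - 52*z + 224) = z^2 + 3*z - 28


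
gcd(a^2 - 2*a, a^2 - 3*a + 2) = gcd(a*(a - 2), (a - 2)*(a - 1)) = a - 2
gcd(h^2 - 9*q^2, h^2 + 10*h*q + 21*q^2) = h + 3*q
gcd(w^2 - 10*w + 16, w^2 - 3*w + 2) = w - 2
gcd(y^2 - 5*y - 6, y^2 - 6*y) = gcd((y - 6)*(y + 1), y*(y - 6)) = y - 6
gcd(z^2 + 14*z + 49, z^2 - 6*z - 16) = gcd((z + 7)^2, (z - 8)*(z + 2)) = 1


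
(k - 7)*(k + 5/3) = k^2 - 16*k/3 - 35/3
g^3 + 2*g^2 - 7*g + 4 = (g - 1)^2*(g + 4)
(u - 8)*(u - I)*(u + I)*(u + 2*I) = u^4 - 8*u^3 + 2*I*u^3 + u^2 - 16*I*u^2 - 8*u + 2*I*u - 16*I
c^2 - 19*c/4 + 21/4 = (c - 3)*(c - 7/4)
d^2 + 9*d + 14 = (d + 2)*(d + 7)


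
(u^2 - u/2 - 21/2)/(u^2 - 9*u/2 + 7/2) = (u + 3)/(u - 1)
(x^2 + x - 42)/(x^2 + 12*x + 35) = (x - 6)/(x + 5)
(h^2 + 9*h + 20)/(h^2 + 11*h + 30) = (h + 4)/(h + 6)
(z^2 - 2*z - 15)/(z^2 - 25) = (z + 3)/(z + 5)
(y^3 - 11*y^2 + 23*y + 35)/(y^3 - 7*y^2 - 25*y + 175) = (y + 1)/(y + 5)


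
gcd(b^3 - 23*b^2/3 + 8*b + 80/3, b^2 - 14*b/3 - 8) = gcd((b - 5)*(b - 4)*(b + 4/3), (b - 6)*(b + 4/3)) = b + 4/3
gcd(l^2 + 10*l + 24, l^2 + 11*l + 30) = l + 6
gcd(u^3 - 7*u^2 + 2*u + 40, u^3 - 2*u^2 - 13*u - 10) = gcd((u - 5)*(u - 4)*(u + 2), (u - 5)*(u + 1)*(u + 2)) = u^2 - 3*u - 10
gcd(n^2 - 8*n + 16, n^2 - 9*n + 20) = n - 4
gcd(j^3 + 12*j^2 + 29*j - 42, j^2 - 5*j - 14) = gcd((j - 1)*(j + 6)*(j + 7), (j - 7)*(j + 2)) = 1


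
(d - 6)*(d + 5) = d^2 - d - 30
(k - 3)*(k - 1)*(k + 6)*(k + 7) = k^4 + 9*k^3 - 7*k^2 - 129*k + 126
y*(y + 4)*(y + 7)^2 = y^4 + 18*y^3 + 105*y^2 + 196*y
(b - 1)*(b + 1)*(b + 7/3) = b^3 + 7*b^2/3 - b - 7/3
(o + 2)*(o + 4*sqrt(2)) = o^2 + 2*o + 4*sqrt(2)*o + 8*sqrt(2)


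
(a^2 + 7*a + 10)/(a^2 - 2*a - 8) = (a + 5)/(a - 4)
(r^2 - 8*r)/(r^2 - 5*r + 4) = r*(r - 8)/(r^2 - 5*r + 4)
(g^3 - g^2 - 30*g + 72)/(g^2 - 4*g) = g + 3 - 18/g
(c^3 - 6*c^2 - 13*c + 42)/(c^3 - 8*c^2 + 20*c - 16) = (c^2 - 4*c - 21)/(c^2 - 6*c + 8)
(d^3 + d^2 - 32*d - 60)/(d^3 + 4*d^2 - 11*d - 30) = (d - 6)/(d - 3)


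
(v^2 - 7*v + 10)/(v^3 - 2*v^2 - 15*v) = (v - 2)/(v*(v + 3))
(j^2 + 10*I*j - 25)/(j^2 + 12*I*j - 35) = (j + 5*I)/(j + 7*I)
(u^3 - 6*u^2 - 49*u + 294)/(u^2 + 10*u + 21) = (u^2 - 13*u + 42)/(u + 3)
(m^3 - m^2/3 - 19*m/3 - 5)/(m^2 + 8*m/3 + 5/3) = m - 3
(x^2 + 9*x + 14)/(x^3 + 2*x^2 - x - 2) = (x + 7)/(x^2 - 1)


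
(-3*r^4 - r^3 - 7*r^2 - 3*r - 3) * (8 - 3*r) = 9*r^5 - 21*r^4 + 13*r^3 - 47*r^2 - 15*r - 24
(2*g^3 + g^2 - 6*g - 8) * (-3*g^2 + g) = -6*g^5 - g^4 + 19*g^3 + 18*g^2 - 8*g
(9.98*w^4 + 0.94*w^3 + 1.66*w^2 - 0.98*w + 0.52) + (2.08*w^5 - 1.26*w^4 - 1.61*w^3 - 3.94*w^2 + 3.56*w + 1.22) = 2.08*w^5 + 8.72*w^4 - 0.67*w^3 - 2.28*w^2 + 2.58*w + 1.74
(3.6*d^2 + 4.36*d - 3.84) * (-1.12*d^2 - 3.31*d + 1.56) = -4.032*d^4 - 16.7992*d^3 - 4.5148*d^2 + 19.512*d - 5.9904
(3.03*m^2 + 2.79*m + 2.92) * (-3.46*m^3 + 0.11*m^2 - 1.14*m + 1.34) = -10.4838*m^5 - 9.3201*m^4 - 13.2505*m^3 + 1.2008*m^2 + 0.409800000000001*m + 3.9128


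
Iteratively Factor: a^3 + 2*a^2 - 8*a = (a - 2)*(a^2 + 4*a) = (a - 2)*(a + 4)*(a)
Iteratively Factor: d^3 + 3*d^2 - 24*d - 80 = (d + 4)*(d^2 - d - 20) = (d - 5)*(d + 4)*(d + 4)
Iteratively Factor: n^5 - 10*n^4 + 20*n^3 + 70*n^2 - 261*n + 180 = (n + 3)*(n^4 - 13*n^3 + 59*n^2 - 107*n + 60) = (n - 1)*(n + 3)*(n^3 - 12*n^2 + 47*n - 60) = (n - 4)*(n - 1)*(n + 3)*(n^2 - 8*n + 15) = (n - 4)*(n - 3)*(n - 1)*(n + 3)*(n - 5)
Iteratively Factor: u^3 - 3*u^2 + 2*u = (u - 2)*(u^2 - u) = (u - 2)*(u - 1)*(u)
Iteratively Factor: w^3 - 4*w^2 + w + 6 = (w - 3)*(w^2 - w - 2) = (w - 3)*(w - 2)*(w + 1)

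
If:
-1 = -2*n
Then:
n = 1/2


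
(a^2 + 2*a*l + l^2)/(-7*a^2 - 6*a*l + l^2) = (-a - l)/(7*a - l)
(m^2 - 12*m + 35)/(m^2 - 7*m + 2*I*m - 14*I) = (m - 5)/(m + 2*I)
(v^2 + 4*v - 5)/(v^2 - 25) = (v - 1)/(v - 5)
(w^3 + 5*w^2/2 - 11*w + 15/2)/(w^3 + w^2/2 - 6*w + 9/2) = (w + 5)/(w + 3)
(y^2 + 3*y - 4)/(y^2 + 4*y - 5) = (y + 4)/(y + 5)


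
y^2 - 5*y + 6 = (y - 3)*(y - 2)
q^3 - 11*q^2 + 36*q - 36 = (q - 6)*(q - 3)*(q - 2)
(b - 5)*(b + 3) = b^2 - 2*b - 15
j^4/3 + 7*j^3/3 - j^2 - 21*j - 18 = (j/3 + 1)*(j - 3)*(j + 1)*(j + 6)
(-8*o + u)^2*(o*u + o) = 64*o^3*u + 64*o^3 - 16*o^2*u^2 - 16*o^2*u + o*u^3 + o*u^2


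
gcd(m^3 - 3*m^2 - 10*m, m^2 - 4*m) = m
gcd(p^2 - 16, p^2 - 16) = p^2 - 16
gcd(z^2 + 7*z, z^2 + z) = z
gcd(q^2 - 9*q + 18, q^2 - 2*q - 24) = q - 6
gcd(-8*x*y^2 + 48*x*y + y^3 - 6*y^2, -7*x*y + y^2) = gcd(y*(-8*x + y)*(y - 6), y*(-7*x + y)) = y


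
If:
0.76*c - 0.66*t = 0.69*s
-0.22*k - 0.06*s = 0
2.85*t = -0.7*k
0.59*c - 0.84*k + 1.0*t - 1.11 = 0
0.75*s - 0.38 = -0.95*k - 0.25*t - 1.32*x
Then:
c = 1.24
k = -0.35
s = 1.28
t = 0.09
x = -0.21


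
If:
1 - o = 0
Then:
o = 1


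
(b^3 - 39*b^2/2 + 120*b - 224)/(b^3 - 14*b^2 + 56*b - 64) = (b^2 - 23*b/2 + 28)/(b^2 - 6*b + 8)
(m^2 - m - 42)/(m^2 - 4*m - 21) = (m + 6)/(m + 3)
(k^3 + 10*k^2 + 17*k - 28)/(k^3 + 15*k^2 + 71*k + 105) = (k^2 + 3*k - 4)/(k^2 + 8*k + 15)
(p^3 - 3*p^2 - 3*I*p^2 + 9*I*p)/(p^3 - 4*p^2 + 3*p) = (p - 3*I)/(p - 1)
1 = 1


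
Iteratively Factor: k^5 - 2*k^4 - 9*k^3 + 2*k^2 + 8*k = (k + 2)*(k^4 - 4*k^3 - k^2 + 4*k) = (k - 4)*(k + 2)*(k^3 - k) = k*(k - 4)*(k + 2)*(k^2 - 1) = k*(k - 4)*(k - 1)*(k + 2)*(k + 1)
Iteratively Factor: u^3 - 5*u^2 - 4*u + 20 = (u - 2)*(u^2 - 3*u - 10) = (u - 5)*(u - 2)*(u + 2)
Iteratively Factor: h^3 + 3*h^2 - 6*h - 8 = (h - 2)*(h^2 + 5*h + 4) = (h - 2)*(h + 4)*(h + 1)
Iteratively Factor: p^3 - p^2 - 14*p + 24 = (p - 3)*(p^2 + 2*p - 8) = (p - 3)*(p + 4)*(p - 2)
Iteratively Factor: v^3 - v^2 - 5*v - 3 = (v + 1)*(v^2 - 2*v - 3) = (v + 1)^2*(v - 3)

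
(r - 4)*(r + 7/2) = r^2 - r/2 - 14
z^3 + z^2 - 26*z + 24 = (z - 4)*(z - 1)*(z + 6)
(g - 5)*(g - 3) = g^2 - 8*g + 15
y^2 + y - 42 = (y - 6)*(y + 7)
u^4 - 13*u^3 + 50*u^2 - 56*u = u*(u - 7)*(u - 4)*(u - 2)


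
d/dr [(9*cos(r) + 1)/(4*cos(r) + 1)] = -5*sin(r)/(4*cos(r) + 1)^2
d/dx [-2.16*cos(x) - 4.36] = 2.16*sin(x)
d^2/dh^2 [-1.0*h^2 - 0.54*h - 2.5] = -2.00000000000000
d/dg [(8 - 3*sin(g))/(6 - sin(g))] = -10*cos(g)/(sin(g) - 6)^2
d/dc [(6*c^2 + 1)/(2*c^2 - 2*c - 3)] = 2*(-6*c^2 - 20*c + 1)/(4*c^4 - 8*c^3 - 8*c^2 + 12*c + 9)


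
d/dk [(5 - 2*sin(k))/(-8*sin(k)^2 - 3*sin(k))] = (-16*cos(k) + 80/tan(k) + 15*cos(k)/sin(k)^2)/(8*sin(k) + 3)^2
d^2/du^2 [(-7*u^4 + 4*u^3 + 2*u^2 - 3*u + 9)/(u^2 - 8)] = 2*(-7*u^6 + 168*u^4 + 29*u^3 - 2613*u^2 + 696*u + 200)/(u^6 - 24*u^4 + 192*u^2 - 512)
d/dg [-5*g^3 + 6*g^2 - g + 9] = -15*g^2 + 12*g - 1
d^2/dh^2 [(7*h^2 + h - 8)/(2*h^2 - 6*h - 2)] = (22*h^3 - 3*h^2 + 75*h - 76)/(h^6 - 9*h^5 + 24*h^4 - 9*h^3 - 24*h^2 - 9*h - 1)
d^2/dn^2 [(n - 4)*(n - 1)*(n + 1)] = 6*n - 8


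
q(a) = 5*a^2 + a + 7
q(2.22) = 33.86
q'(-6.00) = -59.00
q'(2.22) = 23.20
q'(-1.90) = -18.00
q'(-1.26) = -11.60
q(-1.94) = 23.88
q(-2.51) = 35.99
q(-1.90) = 23.15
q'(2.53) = 26.30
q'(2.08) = 21.80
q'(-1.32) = -12.20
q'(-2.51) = -24.10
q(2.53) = 41.53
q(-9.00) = 403.00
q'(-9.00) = -89.00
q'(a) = 10*a + 1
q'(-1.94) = -18.40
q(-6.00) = 181.00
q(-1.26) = 13.68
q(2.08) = 30.71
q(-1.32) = 14.39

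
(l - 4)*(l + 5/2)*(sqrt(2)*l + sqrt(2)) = sqrt(2)*l^3 - sqrt(2)*l^2/2 - 23*sqrt(2)*l/2 - 10*sqrt(2)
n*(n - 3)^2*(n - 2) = n^4 - 8*n^3 + 21*n^2 - 18*n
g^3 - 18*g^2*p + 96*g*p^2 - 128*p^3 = (g - 8*p)^2*(g - 2*p)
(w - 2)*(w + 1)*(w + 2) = w^3 + w^2 - 4*w - 4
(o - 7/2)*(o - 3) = o^2 - 13*o/2 + 21/2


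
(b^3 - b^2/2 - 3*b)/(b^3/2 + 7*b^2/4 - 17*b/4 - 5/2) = 2*b*(2*b + 3)/(2*b^2 + 11*b + 5)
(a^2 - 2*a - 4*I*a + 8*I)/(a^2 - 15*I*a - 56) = (-a^2 + 2*a + 4*I*a - 8*I)/(-a^2 + 15*I*a + 56)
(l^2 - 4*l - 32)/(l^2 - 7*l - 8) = (l + 4)/(l + 1)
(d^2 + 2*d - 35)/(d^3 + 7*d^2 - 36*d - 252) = (d - 5)/(d^2 - 36)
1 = 1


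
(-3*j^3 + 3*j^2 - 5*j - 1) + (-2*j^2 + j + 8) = -3*j^3 + j^2 - 4*j + 7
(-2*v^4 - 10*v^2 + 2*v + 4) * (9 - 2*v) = 4*v^5 - 18*v^4 + 20*v^3 - 94*v^2 + 10*v + 36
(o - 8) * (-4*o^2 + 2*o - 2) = -4*o^3 + 34*o^2 - 18*o + 16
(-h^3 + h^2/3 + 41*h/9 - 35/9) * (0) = 0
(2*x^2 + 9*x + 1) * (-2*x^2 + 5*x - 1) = -4*x^4 - 8*x^3 + 41*x^2 - 4*x - 1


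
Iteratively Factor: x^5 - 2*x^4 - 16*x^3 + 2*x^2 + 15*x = (x - 5)*(x^4 + 3*x^3 - x^2 - 3*x) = (x - 5)*(x - 1)*(x^3 + 4*x^2 + 3*x) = x*(x - 5)*(x - 1)*(x^2 + 4*x + 3) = x*(x - 5)*(x - 1)*(x + 1)*(x + 3)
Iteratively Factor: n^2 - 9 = (n + 3)*(n - 3)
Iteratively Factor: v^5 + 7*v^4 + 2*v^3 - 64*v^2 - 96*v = (v + 4)*(v^4 + 3*v^3 - 10*v^2 - 24*v) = (v + 4)^2*(v^3 - v^2 - 6*v) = (v - 3)*(v + 4)^2*(v^2 + 2*v) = v*(v - 3)*(v + 4)^2*(v + 2)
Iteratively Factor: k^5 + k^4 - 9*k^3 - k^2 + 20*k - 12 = (k + 3)*(k^4 - 2*k^3 - 3*k^2 + 8*k - 4) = (k - 2)*(k + 3)*(k^3 - 3*k + 2) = (k - 2)*(k + 2)*(k + 3)*(k^2 - 2*k + 1) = (k - 2)*(k - 1)*(k + 2)*(k + 3)*(k - 1)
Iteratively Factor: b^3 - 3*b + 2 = (b - 1)*(b^2 + b - 2) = (b - 1)*(b + 2)*(b - 1)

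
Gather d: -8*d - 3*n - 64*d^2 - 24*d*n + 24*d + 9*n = -64*d^2 + d*(16 - 24*n) + 6*n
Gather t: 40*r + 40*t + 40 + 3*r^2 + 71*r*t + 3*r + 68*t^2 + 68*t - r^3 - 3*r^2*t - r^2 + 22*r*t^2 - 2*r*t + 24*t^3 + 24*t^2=-r^3 + 2*r^2 + 43*r + 24*t^3 + t^2*(22*r + 92) + t*(-3*r^2 + 69*r + 108) + 40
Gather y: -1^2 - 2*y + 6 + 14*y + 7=12*y + 12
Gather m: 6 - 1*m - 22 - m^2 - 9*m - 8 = -m^2 - 10*m - 24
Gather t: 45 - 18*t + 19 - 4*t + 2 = 66 - 22*t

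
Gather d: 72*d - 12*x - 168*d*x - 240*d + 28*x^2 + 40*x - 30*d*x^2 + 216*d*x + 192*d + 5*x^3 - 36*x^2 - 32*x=d*(-30*x^2 + 48*x + 24) + 5*x^3 - 8*x^2 - 4*x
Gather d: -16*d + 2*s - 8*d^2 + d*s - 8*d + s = -8*d^2 + d*(s - 24) + 3*s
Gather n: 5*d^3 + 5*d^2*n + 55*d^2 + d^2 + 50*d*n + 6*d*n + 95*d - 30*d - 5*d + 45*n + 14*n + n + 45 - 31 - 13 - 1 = 5*d^3 + 56*d^2 + 60*d + n*(5*d^2 + 56*d + 60)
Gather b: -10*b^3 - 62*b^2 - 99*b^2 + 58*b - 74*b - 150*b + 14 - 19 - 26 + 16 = -10*b^3 - 161*b^2 - 166*b - 15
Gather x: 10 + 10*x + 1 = 10*x + 11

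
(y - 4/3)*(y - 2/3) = y^2 - 2*y + 8/9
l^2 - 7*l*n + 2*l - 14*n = (l + 2)*(l - 7*n)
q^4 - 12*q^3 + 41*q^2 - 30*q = q*(q - 6)*(q - 5)*(q - 1)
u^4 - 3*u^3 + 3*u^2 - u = u*(u - 1)^3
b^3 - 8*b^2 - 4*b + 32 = (b - 8)*(b - 2)*(b + 2)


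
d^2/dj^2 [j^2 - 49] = 2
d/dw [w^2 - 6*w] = 2*w - 6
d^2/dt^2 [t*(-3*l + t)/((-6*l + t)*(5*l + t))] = 4*l*(495*l^3 - 135*l^2*t + 45*l*t^2 - t^3)/(-27000*l^6 - 2700*l^5*t + 2610*l^4*t^2 + 179*l^3*t^3 - 87*l^2*t^4 - 3*l*t^5 + t^6)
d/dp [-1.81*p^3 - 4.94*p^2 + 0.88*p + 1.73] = -5.43*p^2 - 9.88*p + 0.88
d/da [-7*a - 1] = -7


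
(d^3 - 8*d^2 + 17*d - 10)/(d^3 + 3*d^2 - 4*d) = (d^2 - 7*d + 10)/(d*(d + 4))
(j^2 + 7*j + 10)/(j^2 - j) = (j^2 + 7*j + 10)/(j*(j - 1))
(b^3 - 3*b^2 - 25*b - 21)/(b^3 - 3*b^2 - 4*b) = (b^2 - 4*b - 21)/(b*(b - 4))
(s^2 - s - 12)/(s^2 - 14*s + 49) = (s^2 - s - 12)/(s^2 - 14*s + 49)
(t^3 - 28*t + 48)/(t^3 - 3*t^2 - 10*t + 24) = (t + 6)/(t + 3)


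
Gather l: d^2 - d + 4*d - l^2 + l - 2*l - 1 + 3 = d^2 + 3*d - l^2 - l + 2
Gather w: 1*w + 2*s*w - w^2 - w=2*s*w - w^2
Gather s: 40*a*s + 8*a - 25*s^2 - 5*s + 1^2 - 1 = 8*a - 25*s^2 + s*(40*a - 5)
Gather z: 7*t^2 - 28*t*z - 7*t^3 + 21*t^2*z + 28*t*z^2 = -7*t^3 + 7*t^2 + 28*t*z^2 + z*(21*t^2 - 28*t)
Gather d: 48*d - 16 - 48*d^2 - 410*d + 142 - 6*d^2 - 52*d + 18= -54*d^2 - 414*d + 144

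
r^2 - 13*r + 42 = (r - 7)*(r - 6)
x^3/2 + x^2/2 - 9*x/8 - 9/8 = (x/2 + 1/2)*(x - 3/2)*(x + 3/2)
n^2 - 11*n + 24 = (n - 8)*(n - 3)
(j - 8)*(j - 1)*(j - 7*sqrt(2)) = j^3 - 7*sqrt(2)*j^2 - 9*j^2 + 8*j + 63*sqrt(2)*j - 56*sqrt(2)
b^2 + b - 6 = (b - 2)*(b + 3)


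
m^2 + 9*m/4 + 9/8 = (m + 3/4)*(m + 3/2)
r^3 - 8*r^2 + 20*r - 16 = (r - 4)*(r - 2)^2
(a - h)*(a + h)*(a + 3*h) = a^3 + 3*a^2*h - a*h^2 - 3*h^3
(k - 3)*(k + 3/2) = k^2 - 3*k/2 - 9/2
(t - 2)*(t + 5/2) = t^2 + t/2 - 5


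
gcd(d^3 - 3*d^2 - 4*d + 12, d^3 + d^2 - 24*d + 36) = d^2 - 5*d + 6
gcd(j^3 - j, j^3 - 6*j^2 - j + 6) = j^2 - 1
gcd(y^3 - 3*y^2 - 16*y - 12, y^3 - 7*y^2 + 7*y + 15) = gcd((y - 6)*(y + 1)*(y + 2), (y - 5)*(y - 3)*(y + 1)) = y + 1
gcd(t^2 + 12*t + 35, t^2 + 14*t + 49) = t + 7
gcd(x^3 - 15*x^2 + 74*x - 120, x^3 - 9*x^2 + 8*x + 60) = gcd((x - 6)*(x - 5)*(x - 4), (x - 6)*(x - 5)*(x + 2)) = x^2 - 11*x + 30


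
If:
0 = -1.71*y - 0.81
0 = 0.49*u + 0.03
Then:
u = -0.06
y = -0.47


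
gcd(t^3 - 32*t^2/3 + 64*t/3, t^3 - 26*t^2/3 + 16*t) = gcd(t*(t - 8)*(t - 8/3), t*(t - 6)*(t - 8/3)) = t^2 - 8*t/3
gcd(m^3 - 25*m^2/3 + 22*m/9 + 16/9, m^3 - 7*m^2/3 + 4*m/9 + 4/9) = m^2 - m/3 - 2/9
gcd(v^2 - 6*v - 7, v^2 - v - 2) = v + 1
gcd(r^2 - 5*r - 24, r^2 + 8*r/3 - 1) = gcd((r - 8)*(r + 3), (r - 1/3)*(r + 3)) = r + 3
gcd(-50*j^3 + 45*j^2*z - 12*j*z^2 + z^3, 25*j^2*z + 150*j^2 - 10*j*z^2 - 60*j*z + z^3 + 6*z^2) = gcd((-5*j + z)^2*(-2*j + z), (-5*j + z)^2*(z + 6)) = 25*j^2 - 10*j*z + z^2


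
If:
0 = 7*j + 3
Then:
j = -3/7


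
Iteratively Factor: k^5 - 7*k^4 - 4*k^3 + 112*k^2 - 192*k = (k - 4)*(k^4 - 3*k^3 - 16*k^2 + 48*k) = (k - 4)*(k + 4)*(k^3 - 7*k^2 + 12*k) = (k - 4)*(k - 3)*(k + 4)*(k^2 - 4*k) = (k - 4)^2*(k - 3)*(k + 4)*(k)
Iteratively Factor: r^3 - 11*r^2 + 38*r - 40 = (r - 2)*(r^2 - 9*r + 20) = (r - 4)*(r - 2)*(r - 5)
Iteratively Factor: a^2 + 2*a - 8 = (a - 2)*(a + 4)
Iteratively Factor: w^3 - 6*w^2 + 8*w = (w - 4)*(w^2 - 2*w) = w*(w - 4)*(w - 2)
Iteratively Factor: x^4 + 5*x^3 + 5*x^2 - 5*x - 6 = (x + 3)*(x^3 + 2*x^2 - x - 2) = (x + 1)*(x + 3)*(x^2 + x - 2) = (x + 1)*(x + 2)*(x + 3)*(x - 1)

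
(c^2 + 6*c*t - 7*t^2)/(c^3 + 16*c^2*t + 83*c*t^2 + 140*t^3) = (c - t)/(c^2 + 9*c*t + 20*t^2)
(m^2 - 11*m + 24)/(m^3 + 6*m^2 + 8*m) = (m^2 - 11*m + 24)/(m*(m^2 + 6*m + 8))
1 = 1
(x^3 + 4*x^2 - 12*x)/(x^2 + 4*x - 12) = x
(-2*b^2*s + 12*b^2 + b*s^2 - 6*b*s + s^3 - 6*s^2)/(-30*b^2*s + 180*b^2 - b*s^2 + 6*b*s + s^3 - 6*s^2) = (-2*b^2 + b*s + s^2)/(-30*b^2 - b*s + s^2)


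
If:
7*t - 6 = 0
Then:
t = 6/7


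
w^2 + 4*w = w*(w + 4)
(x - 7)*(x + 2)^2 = x^3 - 3*x^2 - 24*x - 28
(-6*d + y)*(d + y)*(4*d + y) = -24*d^3 - 26*d^2*y - d*y^2 + y^3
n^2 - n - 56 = (n - 8)*(n + 7)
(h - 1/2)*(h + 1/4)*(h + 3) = h^3 + 11*h^2/4 - 7*h/8 - 3/8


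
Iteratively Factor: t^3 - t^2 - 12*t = (t)*(t^2 - t - 12) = t*(t + 3)*(t - 4)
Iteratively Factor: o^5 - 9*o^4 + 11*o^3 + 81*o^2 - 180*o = (o + 3)*(o^4 - 12*o^3 + 47*o^2 - 60*o) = (o - 3)*(o + 3)*(o^3 - 9*o^2 + 20*o) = (o - 4)*(o - 3)*(o + 3)*(o^2 - 5*o) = o*(o - 4)*(o - 3)*(o + 3)*(o - 5)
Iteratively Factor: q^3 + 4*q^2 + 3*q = (q + 1)*(q^2 + 3*q) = (q + 1)*(q + 3)*(q)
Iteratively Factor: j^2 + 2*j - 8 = (j + 4)*(j - 2)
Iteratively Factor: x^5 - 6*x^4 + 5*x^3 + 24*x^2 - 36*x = (x)*(x^4 - 6*x^3 + 5*x^2 + 24*x - 36) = x*(x - 3)*(x^3 - 3*x^2 - 4*x + 12) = x*(x - 3)*(x + 2)*(x^2 - 5*x + 6) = x*(x - 3)*(x - 2)*(x + 2)*(x - 3)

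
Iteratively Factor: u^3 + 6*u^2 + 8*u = (u)*(u^2 + 6*u + 8) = u*(u + 2)*(u + 4)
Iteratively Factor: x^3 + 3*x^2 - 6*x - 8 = (x + 4)*(x^2 - x - 2) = (x + 1)*(x + 4)*(x - 2)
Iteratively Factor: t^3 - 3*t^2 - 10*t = (t)*(t^2 - 3*t - 10) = t*(t + 2)*(t - 5)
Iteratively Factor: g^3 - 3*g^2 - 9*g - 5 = (g + 1)*(g^2 - 4*g - 5) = (g - 5)*(g + 1)*(g + 1)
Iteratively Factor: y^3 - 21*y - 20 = (y - 5)*(y^2 + 5*y + 4) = (y - 5)*(y + 1)*(y + 4)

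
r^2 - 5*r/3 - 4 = (r - 3)*(r + 4/3)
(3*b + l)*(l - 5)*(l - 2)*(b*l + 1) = 3*b^2*l^3 - 21*b^2*l^2 + 30*b^2*l + b*l^4 - 7*b*l^3 + 13*b*l^2 - 21*b*l + 30*b + l^3 - 7*l^2 + 10*l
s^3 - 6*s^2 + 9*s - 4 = (s - 4)*(s - 1)^2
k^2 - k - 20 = (k - 5)*(k + 4)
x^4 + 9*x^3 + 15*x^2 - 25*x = x*(x - 1)*(x + 5)^2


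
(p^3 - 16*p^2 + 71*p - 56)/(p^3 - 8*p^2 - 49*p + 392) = (p - 1)/(p + 7)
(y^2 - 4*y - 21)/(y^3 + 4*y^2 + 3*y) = (y - 7)/(y*(y + 1))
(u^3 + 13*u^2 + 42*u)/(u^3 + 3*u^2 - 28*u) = (u + 6)/(u - 4)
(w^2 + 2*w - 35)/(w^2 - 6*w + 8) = (w^2 + 2*w - 35)/(w^2 - 6*w + 8)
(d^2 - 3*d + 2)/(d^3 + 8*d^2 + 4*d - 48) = (d - 1)/(d^2 + 10*d + 24)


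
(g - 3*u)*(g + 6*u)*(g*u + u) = g^3*u + 3*g^2*u^2 + g^2*u - 18*g*u^3 + 3*g*u^2 - 18*u^3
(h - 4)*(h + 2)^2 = h^3 - 12*h - 16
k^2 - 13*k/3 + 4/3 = (k - 4)*(k - 1/3)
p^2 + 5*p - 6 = (p - 1)*(p + 6)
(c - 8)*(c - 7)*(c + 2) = c^3 - 13*c^2 + 26*c + 112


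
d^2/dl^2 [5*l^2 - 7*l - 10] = 10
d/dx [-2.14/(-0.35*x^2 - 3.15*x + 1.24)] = (-1.498*x - 6.741)/(0.35*x^2 + 3.15*x - 1.24)^2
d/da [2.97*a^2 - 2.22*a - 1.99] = 5.94*a - 2.22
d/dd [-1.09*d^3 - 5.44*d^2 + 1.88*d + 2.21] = -3.27*d^2 - 10.88*d + 1.88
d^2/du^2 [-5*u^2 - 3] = -10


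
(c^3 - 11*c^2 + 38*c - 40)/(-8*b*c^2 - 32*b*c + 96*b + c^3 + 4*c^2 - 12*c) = (-c^2 + 9*c - 20)/(8*b*c + 48*b - c^2 - 6*c)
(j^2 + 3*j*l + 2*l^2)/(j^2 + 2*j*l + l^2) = (j + 2*l)/(j + l)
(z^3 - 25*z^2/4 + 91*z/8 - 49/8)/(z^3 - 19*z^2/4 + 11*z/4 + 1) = (8*z^2 - 42*z + 49)/(2*(4*z^2 - 15*z - 4))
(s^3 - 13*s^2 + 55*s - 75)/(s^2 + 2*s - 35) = (s^2 - 8*s + 15)/(s + 7)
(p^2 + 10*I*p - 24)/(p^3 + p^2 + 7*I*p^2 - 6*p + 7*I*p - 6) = (p + 4*I)/(p^2 + p*(1 + I) + I)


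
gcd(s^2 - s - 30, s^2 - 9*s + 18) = s - 6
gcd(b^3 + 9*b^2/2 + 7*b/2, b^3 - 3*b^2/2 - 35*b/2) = b^2 + 7*b/2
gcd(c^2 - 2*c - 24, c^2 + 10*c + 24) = c + 4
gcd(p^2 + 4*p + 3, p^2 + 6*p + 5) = p + 1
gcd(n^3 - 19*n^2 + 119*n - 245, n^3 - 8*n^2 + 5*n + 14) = n - 7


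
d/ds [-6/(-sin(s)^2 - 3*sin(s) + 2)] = -6*(2*sin(s) + 3)*cos(s)/(sin(s)^2 + 3*sin(s) - 2)^2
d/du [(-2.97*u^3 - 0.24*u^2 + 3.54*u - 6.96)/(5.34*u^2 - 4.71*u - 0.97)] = (-15.8598*u^4 + 27.9774*u^3 - 9.1305*u^2 + 74.7984*u - 36.2154)/(28.5156*u^4 - 50.3028*u^3 + 11.8245*u^2 + 9.1374*u + 0.9409)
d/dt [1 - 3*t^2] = -6*t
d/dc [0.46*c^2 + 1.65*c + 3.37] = 0.92*c + 1.65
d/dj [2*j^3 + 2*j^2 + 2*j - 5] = 6*j^2 + 4*j + 2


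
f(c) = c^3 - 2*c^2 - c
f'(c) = 3*c^2 - 4*c - 1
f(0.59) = -1.08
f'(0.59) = -2.32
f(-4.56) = -131.85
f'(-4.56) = 79.62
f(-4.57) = -132.64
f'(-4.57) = 79.93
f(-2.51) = -25.90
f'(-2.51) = 27.94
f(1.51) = -2.63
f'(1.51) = -0.20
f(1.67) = -2.59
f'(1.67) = 0.69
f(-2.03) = -14.58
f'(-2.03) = 19.48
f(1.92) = -2.21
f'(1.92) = 2.38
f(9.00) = 558.00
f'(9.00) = 206.00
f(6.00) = 138.00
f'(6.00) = 83.00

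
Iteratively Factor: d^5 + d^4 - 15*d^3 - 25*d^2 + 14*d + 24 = (d + 1)*(d^4 - 15*d^2 - 10*d + 24) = (d + 1)*(d + 3)*(d^3 - 3*d^2 - 6*d + 8) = (d - 1)*(d + 1)*(d + 3)*(d^2 - 2*d - 8) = (d - 4)*(d - 1)*(d + 1)*(d + 3)*(d + 2)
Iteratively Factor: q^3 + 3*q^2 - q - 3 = (q - 1)*(q^2 + 4*q + 3) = (q - 1)*(q + 1)*(q + 3)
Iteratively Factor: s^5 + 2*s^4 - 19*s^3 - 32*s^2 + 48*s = (s - 1)*(s^4 + 3*s^3 - 16*s^2 - 48*s) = (s - 1)*(s + 4)*(s^3 - s^2 - 12*s) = (s - 1)*(s + 3)*(s + 4)*(s^2 - 4*s) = s*(s - 1)*(s + 3)*(s + 4)*(s - 4)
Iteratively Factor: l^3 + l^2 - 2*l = (l - 1)*(l^2 + 2*l) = (l - 1)*(l + 2)*(l)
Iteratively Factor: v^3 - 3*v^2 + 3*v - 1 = (v - 1)*(v^2 - 2*v + 1) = (v - 1)^2*(v - 1)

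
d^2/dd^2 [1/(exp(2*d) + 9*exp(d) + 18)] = (2*(2*exp(d) + 9)^2*exp(d) - (4*exp(d) + 9)*(exp(2*d) + 9*exp(d) + 18))*exp(d)/(exp(2*d) + 9*exp(d) + 18)^3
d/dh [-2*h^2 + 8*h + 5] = 8 - 4*h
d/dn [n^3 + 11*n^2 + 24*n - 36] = 3*n^2 + 22*n + 24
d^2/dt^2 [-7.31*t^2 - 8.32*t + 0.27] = -14.6200000000000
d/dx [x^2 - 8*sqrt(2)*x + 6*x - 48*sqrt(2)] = 2*x - 8*sqrt(2) + 6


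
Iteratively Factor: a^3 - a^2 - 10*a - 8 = (a + 2)*(a^2 - 3*a - 4) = (a - 4)*(a + 2)*(a + 1)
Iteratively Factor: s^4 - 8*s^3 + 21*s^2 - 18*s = (s - 3)*(s^3 - 5*s^2 + 6*s) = (s - 3)*(s - 2)*(s^2 - 3*s) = (s - 3)^2*(s - 2)*(s)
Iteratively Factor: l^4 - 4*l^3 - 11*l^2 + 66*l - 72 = (l - 3)*(l^3 - l^2 - 14*l + 24) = (l - 3)*(l - 2)*(l^2 + l - 12) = (l - 3)^2*(l - 2)*(l + 4)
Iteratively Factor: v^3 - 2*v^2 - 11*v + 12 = (v - 1)*(v^2 - v - 12) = (v - 1)*(v + 3)*(v - 4)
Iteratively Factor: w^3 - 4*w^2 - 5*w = (w + 1)*(w^2 - 5*w) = w*(w + 1)*(w - 5)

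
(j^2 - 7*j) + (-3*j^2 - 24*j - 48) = -2*j^2 - 31*j - 48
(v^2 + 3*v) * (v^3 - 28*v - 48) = v^5 + 3*v^4 - 28*v^3 - 132*v^2 - 144*v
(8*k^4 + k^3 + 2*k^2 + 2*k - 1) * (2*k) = 16*k^5 + 2*k^4 + 4*k^3 + 4*k^2 - 2*k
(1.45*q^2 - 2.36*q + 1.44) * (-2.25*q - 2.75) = -3.2625*q^3 + 1.3225*q^2 + 3.25*q - 3.96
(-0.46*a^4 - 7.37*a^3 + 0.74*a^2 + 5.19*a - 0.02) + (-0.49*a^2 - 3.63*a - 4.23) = -0.46*a^4 - 7.37*a^3 + 0.25*a^2 + 1.56*a - 4.25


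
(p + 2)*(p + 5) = p^2 + 7*p + 10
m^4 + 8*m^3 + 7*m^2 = m^2*(m + 1)*(m + 7)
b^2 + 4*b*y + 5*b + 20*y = (b + 5)*(b + 4*y)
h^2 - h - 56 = (h - 8)*(h + 7)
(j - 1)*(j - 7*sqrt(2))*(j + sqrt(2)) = j^3 - 6*sqrt(2)*j^2 - j^2 - 14*j + 6*sqrt(2)*j + 14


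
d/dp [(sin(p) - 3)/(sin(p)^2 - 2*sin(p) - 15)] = (6*sin(p) + cos(p)^2 - 22)*cos(p)/((sin(p) - 5)^2*(sin(p) + 3)^2)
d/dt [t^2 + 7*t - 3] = 2*t + 7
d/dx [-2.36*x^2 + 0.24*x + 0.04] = 0.24 - 4.72*x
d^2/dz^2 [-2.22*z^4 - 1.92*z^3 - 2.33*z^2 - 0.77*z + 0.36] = -26.64*z^2 - 11.52*z - 4.66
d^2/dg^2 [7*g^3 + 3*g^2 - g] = 42*g + 6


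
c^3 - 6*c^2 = c^2*(c - 6)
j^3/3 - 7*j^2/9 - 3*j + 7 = (j/3 + 1)*(j - 3)*(j - 7/3)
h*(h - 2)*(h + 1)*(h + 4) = h^4 + 3*h^3 - 6*h^2 - 8*h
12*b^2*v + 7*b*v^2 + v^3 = v*(3*b + v)*(4*b + v)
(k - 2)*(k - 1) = k^2 - 3*k + 2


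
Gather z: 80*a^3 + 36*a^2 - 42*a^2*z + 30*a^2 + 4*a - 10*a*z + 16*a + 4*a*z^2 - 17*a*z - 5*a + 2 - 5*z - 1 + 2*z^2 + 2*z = 80*a^3 + 66*a^2 + 15*a + z^2*(4*a + 2) + z*(-42*a^2 - 27*a - 3) + 1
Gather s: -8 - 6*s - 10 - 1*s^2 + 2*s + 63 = -s^2 - 4*s + 45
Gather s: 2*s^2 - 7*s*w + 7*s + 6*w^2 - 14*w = 2*s^2 + s*(7 - 7*w) + 6*w^2 - 14*w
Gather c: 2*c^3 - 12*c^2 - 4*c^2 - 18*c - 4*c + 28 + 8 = 2*c^3 - 16*c^2 - 22*c + 36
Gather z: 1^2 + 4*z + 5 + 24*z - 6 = 28*z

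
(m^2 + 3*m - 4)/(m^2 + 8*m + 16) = (m - 1)/(m + 4)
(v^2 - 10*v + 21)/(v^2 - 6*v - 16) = (-v^2 + 10*v - 21)/(-v^2 + 6*v + 16)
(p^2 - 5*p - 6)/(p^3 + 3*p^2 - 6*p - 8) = (p - 6)/(p^2 + 2*p - 8)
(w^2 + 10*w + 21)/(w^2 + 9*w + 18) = (w + 7)/(w + 6)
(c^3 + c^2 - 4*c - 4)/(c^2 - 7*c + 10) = (c^2 + 3*c + 2)/(c - 5)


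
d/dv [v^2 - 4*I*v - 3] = 2*v - 4*I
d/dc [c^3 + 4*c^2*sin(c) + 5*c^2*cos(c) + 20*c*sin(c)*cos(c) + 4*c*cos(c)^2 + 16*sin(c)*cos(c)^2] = -5*c^2*sin(c) + 4*c^2*cos(c) + 3*c^2 + 8*c*sin(c) - 4*c*sin(2*c) + 10*c*cos(c) + 20*c*cos(2*c) + 10*sin(2*c) + 4*cos(c) + 2*cos(2*c) + 12*cos(3*c) + 2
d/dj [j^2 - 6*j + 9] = 2*j - 6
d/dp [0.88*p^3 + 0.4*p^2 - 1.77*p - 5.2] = 2.64*p^2 + 0.8*p - 1.77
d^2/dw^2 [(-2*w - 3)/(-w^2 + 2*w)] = 2*(w*(1 - 6*w)*(w - 2) + 4*(w - 1)^2*(2*w + 3))/(w^3*(w - 2)^3)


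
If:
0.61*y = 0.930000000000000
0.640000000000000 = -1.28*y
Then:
No Solution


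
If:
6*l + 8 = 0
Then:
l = -4/3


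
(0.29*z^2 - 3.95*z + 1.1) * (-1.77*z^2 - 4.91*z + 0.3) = -0.5133*z^4 + 5.5676*z^3 + 17.5345*z^2 - 6.586*z + 0.33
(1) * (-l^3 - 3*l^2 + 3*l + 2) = -l^3 - 3*l^2 + 3*l + 2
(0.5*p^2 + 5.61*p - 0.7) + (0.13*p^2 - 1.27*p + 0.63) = 0.63*p^2 + 4.34*p - 0.07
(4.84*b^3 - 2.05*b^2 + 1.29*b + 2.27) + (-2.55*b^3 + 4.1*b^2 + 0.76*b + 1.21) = 2.29*b^3 + 2.05*b^2 + 2.05*b + 3.48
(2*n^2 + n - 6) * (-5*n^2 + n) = -10*n^4 - 3*n^3 + 31*n^2 - 6*n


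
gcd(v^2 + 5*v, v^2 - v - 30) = v + 5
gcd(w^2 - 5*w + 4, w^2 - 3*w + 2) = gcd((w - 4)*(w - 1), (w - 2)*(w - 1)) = w - 1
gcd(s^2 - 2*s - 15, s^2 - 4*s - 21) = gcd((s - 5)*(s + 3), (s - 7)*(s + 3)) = s + 3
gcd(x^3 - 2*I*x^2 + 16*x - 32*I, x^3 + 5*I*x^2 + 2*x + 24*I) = x^2 + 2*I*x + 8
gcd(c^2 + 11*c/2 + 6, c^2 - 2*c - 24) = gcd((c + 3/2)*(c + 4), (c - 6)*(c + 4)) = c + 4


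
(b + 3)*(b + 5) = b^2 + 8*b + 15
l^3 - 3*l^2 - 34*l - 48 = (l - 8)*(l + 2)*(l + 3)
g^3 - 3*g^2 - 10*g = g*(g - 5)*(g + 2)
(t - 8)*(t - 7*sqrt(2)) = t^2 - 7*sqrt(2)*t - 8*t + 56*sqrt(2)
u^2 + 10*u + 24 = (u + 4)*(u + 6)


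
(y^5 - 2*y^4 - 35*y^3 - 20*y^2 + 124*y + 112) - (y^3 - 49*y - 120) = y^5 - 2*y^4 - 36*y^3 - 20*y^2 + 173*y + 232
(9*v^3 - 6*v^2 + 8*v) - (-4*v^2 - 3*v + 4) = 9*v^3 - 2*v^2 + 11*v - 4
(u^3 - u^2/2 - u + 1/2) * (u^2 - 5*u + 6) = u^5 - 11*u^4/2 + 15*u^3/2 + 5*u^2/2 - 17*u/2 + 3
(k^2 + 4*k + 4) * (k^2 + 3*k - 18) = k^4 + 7*k^3 - 2*k^2 - 60*k - 72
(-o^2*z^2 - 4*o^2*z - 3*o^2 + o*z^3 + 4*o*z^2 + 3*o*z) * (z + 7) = -o^2*z^3 - 11*o^2*z^2 - 31*o^2*z - 21*o^2 + o*z^4 + 11*o*z^3 + 31*o*z^2 + 21*o*z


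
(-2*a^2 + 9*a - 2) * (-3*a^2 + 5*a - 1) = 6*a^4 - 37*a^3 + 53*a^2 - 19*a + 2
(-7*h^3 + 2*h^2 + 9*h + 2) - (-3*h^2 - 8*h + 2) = -7*h^3 + 5*h^2 + 17*h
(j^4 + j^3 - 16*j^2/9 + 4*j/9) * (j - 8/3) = j^5 - 5*j^4/3 - 40*j^3/9 + 140*j^2/27 - 32*j/27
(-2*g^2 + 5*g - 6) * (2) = -4*g^2 + 10*g - 12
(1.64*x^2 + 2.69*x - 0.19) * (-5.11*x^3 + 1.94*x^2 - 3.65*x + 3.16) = -8.3804*x^5 - 10.5643*x^4 + 0.2035*x^3 - 5.0047*x^2 + 9.1939*x - 0.6004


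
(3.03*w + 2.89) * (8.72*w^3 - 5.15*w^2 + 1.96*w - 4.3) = 26.4216*w^4 + 9.5963*w^3 - 8.9447*w^2 - 7.3646*w - 12.427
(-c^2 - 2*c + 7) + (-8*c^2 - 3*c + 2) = -9*c^2 - 5*c + 9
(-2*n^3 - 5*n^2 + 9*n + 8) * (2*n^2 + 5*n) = -4*n^5 - 20*n^4 - 7*n^3 + 61*n^2 + 40*n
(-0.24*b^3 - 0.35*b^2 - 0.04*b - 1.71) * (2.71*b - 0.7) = -0.6504*b^4 - 0.7805*b^3 + 0.1366*b^2 - 4.6061*b + 1.197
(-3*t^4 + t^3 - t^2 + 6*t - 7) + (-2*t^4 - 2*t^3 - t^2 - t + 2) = -5*t^4 - t^3 - 2*t^2 + 5*t - 5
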